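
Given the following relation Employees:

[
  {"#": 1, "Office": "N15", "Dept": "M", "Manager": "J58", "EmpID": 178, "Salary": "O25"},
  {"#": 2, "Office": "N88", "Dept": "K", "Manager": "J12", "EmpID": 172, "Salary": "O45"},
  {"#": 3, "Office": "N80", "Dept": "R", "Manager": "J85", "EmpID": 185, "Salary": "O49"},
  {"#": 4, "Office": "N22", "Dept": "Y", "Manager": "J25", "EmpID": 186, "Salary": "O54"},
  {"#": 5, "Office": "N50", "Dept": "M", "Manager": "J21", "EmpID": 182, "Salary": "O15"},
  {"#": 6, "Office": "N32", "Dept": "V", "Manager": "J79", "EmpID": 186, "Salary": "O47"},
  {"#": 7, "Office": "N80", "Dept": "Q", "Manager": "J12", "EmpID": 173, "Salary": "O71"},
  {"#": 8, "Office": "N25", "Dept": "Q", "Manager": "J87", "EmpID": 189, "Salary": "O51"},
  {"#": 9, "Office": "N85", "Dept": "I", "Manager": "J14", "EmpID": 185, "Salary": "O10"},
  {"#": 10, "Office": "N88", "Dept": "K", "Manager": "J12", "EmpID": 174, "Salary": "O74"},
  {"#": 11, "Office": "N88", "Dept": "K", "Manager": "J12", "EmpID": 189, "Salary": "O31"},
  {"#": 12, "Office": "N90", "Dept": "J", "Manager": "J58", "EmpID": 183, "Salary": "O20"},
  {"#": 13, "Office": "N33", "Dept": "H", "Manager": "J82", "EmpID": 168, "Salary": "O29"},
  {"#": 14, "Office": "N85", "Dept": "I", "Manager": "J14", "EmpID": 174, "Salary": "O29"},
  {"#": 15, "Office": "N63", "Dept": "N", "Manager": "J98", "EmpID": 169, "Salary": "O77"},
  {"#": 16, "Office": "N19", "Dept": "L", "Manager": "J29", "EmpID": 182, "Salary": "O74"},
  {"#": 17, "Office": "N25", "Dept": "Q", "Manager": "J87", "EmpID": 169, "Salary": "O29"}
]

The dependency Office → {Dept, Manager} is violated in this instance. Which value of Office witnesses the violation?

N80

Office=N15: row 1 → {Dept,Manager} = (M, J58) ✓
Office=N88: rows 2, 10, 11 → {Dept,Manager} = (K, J12), (K, J12), (K, J12) ✓
Office=N80: rows 3, 7 → {Dept,Manager} takes values {(R, J85), (Q, J12)} — violation
Office=N22: row 4 → {Dept,Manager} = (Y, J25) ✓
Office=N50: row 5 → {Dept,Manager} = (M, J21) ✓
Office=N32: row 6 → {Dept,Manager} = (V, J79) ✓
Office=N25: rows 8, 17 → {Dept,Manager} = (Q, J87), (Q, J87) ✓
Office=N85: rows 9, 14 → {Dept,Manager} = (I, J14), (I, J14) ✓
Office=N90: row 12 → {Dept,Manager} = (J, J58) ✓
Office=N33: row 13 → {Dept,Manager} = (H, J82) ✓
Office=N63: row 15 → {Dept,Manager} = (N, J98) ✓
Office=N19: row 16 → {Dept,Manager} = (L, J29) ✓
The only Office value with inconsistent RHS is Office=N80.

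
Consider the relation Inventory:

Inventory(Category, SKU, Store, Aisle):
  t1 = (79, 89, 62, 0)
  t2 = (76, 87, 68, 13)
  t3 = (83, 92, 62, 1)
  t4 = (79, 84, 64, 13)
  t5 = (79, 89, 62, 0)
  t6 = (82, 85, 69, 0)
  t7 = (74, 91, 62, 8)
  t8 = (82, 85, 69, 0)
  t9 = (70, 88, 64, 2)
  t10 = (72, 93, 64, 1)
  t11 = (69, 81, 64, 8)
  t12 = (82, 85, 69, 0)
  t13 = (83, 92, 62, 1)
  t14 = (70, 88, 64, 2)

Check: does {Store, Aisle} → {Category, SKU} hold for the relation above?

Yes

(Store=62, Aisle=0): rows 1, 5 → {Category,SKU} = (79, 89), (79, 89) ✓
(Store=68, Aisle=13): row 2 → {Category,SKU} = (76, 87) ✓
(Store=62, Aisle=1): rows 3, 13 → {Category,SKU} = (83, 92), (83, 92) ✓
(Store=64, Aisle=13): row 4 → {Category,SKU} = (79, 84) ✓
(Store=69, Aisle=0): rows 6, 8, 12 → {Category,SKU} = (82, 85), (82, 85), (82, 85) ✓
(Store=62, Aisle=8): row 7 → {Category,SKU} = (74, 91) ✓
(Store=64, Aisle=2): rows 9, 14 → {Category,SKU} = (70, 88), (70, 88) ✓
(Store=64, Aisle=1): row 10 → {Category,SKU} = (72, 93) ✓
(Store=64, Aisle=8): row 11 → {Category,SKU} = (69, 81) ✓
Every {Store, Aisle} value is associated with a single {Category, SKU} value, so {Store, Aisle} → {Category, SKU} holds.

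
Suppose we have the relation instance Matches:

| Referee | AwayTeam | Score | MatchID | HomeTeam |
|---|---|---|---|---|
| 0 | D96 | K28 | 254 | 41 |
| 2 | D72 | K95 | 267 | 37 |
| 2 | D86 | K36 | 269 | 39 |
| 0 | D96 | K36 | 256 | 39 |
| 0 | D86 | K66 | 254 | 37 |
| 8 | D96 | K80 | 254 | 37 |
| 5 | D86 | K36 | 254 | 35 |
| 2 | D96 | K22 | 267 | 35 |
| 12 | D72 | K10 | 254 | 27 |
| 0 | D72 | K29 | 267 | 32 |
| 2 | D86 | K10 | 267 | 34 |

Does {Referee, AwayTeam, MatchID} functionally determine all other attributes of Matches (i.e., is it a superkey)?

Yes

All 11 rows have distinct {Referee, AwayTeam, MatchID} values, so {Referee, AwayTeam, MatchID} → (all attributes) holds and {Referee, AwayTeam, MatchID} is a superkey.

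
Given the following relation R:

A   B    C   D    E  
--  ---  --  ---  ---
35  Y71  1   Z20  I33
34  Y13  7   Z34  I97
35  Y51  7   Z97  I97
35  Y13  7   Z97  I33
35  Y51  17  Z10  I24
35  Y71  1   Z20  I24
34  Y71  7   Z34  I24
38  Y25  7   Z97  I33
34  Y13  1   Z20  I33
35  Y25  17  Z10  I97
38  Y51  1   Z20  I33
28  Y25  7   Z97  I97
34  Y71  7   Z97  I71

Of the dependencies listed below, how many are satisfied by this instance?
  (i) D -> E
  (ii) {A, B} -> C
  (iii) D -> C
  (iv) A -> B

(i) D -> E: D=Z20: 4 rows → E takes values {I33, I24} — violation; D=Z34: 2 rows → E takes values {I97, I24} — violation; D=Z97: 5 rows → E takes values {I97, I33, I71} — violation; D=Z10: 2 rows → E takes values {I24, I97} — violation — fails.
(ii) {A, B} -> C: (A=34, B=Y13): 2 rows → C takes values {7, 1} — violation; (A=35, B=Y51): 2 rows → C takes values {7, 17} — violation — fails.
(iii) D -> C: every LHS value maps to a single RHS value — holds.
(iv) A -> B: A=35: 6 rows → B takes values {Y71, Y51, Y13, Y25} — violation; A=34: 4 rows → B takes values {Y13, Y71} — violation; A=38: 2 rows → B takes values {Y25, Y51} — violation — fails.
1 of the 4 dependencies holds.

1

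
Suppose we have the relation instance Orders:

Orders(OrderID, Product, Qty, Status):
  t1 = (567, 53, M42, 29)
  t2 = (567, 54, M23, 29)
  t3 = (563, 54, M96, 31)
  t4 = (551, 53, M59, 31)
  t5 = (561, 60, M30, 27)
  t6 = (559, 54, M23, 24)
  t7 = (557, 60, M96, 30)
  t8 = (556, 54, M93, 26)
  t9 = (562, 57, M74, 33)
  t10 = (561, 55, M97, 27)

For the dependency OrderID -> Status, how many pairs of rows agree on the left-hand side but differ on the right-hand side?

0

OrderID=567: all 2 rows agree on Status — 0 pairs.
OrderID=561: all 2 rows agree on Status — 0 pairs.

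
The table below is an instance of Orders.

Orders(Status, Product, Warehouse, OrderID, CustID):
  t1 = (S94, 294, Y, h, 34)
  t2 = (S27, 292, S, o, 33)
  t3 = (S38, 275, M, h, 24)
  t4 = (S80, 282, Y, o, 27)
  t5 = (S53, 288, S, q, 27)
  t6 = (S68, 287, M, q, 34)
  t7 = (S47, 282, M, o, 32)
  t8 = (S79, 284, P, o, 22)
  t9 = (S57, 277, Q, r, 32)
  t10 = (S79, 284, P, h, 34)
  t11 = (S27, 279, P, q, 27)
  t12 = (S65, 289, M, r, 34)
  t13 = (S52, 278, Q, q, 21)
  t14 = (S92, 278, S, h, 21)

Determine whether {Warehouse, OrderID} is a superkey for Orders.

All 14 rows have distinct {Warehouse, OrderID} values, so {Warehouse, OrderID} → (all attributes) holds and {Warehouse, OrderID} is a superkey.

Yes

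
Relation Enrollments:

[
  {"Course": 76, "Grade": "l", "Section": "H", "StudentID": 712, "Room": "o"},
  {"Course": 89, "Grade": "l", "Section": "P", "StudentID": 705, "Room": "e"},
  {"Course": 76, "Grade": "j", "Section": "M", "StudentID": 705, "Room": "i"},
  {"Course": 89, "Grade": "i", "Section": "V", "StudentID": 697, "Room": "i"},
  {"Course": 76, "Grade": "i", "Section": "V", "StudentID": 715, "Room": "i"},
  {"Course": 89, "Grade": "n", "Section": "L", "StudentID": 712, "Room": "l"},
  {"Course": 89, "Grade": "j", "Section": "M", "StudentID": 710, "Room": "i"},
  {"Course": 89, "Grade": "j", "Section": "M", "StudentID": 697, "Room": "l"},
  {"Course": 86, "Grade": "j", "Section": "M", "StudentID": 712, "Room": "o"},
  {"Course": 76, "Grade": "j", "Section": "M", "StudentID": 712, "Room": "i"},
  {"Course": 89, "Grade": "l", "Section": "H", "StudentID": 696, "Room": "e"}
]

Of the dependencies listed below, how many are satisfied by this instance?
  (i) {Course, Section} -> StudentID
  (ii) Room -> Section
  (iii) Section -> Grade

(i) {Course, Section} -> StudentID: (Course=76, Section=M): 2 rows → StudentID takes values {705, 712} — violation; (Course=89, Section=M): 2 rows → StudentID takes values {710, 697} — violation — fails.
(ii) Room -> Section: Room=o: 2 rows → Section takes values {H, M} — violation; Room=e: 2 rows → Section takes values {P, H} — violation; Room=i: 5 rows → Section takes values {M, V} — violation; Room=l: 2 rows → Section takes values {L, M} — violation — fails.
(iii) Section -> Grade: every LHS value maps to a single RHS value — holds.
1 of the 3 dependencies holds.

1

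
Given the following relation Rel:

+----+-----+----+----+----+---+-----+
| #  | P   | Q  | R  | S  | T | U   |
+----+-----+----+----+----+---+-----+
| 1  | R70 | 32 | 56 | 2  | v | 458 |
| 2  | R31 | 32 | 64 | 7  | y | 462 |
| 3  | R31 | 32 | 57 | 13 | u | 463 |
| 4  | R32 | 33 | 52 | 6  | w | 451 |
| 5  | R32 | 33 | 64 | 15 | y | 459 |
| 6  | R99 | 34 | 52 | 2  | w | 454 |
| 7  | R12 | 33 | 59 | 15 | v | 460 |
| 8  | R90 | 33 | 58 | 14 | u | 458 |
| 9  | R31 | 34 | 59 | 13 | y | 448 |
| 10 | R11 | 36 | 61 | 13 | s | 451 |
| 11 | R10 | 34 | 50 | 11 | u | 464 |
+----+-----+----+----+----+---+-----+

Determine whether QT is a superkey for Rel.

Yes

All 11 rows have distinct QT values, so QT → (all attributes) holds and QT is a superkey.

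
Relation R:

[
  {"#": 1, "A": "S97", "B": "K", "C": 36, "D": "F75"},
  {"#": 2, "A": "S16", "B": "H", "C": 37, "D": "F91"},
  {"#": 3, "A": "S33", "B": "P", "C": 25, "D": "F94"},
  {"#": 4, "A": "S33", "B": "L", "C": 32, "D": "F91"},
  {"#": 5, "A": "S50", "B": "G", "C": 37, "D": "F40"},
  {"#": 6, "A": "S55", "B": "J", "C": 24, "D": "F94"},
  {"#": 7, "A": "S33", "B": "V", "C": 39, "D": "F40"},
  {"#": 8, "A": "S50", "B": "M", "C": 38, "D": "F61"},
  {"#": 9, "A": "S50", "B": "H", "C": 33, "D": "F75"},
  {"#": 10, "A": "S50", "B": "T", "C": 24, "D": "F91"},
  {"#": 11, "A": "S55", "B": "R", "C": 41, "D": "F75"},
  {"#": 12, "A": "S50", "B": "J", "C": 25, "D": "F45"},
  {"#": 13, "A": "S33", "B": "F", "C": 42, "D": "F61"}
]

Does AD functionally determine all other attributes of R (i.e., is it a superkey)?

All 13 rows have distinct AD values, so AD → (all attributes) holds and AD is a superkey.

Yes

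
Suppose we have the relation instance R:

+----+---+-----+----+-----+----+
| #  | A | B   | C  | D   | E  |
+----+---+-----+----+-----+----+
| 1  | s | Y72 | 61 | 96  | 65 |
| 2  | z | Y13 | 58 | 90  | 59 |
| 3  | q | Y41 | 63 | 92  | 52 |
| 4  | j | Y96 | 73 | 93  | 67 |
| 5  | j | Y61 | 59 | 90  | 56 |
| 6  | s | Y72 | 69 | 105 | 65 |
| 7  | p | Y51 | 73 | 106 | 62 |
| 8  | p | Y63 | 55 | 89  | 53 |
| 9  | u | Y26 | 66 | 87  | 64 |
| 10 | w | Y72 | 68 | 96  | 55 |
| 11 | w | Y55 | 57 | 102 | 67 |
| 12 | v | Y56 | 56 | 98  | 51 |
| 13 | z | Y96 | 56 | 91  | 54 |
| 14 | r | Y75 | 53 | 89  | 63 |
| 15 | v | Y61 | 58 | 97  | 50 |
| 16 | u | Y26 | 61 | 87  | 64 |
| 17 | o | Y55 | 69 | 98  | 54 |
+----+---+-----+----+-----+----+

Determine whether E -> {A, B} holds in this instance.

E=65: rows 1, 6 → {A,B} = (s, Y72), (s, Y72) ✓
E=59: row 2 → {A,B} = (z, Y13) ✓
E=52: row 3 → {A,B} = (q, Y41) ✓
E=67: rows 4, 11 → {A,B} takes values {(j, Y96), (w, Y55)} — violation
E=56: row 5 → {A,B} = (j, Y61) ✓
E=62: row 7 → {A,B} = (p, Y51) ✓
E=53: row 8 → {A,B} = (p, Y63) ✓
E=64: rows 9, 16 → {A,B} = (u, Y26), (u, Y26) ✓
E=55: row 10 → {A,B} = (w, Y72) ✓
E=51: row 12 → {A,B} = (v, Y56) ✓
E=54: rows 13, 17 → {A,B} takes values {(z, Y96), (o, Y55)} — violation
E=63: row 14 → {A,B} = (r, Y75) ✓
E=50: row 15 → {A,B} = (v, Y61) ✓
Two rows agree on E but differ on {A, B}, so E -> {A, B} does not hold.

No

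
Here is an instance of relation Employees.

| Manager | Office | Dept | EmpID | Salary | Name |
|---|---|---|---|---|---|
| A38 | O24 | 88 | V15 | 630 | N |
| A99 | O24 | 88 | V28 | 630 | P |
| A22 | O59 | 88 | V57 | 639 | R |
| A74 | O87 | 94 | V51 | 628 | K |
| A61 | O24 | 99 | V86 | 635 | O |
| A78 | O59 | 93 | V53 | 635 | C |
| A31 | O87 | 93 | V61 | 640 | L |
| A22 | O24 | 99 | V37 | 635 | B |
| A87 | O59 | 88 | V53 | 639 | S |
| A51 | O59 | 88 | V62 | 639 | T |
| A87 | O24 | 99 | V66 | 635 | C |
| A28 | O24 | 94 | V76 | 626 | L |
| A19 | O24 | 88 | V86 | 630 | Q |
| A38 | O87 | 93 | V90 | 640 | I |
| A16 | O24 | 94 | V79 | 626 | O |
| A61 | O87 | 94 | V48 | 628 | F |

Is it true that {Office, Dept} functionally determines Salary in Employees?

Yes

(Office=O24, Dept=88): 3 rows → Salary = 630, 630, 630 ✓
(Office=O59, Dept=88): 3 rows → Salary = 639, 639, 639 ✓
(Office=O87, Dept=94): 2 rows → Salary = 628, 628 ✓
(Office=O24, Dept=99): 3 rows → Salary = 635, 635, 635 ✓
(Office=O59, Dept=93): 1 row → Salary = 635 ✓
(Office=O87, Dept=93): 2 rows → Salary = 640, 640 ✓
(Office=O24, Dept=94): 2 rows → Salary = 626, 626 ✓
Every {Office, Dept} value is associated with a single Salary value, so {Office, Dept} → Salary holds.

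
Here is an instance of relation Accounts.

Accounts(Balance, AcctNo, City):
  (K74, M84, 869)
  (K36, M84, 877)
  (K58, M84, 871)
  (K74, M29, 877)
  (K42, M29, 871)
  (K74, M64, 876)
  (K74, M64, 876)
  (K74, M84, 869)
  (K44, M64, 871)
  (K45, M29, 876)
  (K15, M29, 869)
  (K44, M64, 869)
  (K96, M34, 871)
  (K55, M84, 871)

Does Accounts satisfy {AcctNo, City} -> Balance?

(AcctNo=M84, City=869): 2 rows → Balance = K74, K74 ✓
(AcctNo=M84, City=877): 1 row → Balance = K36 ✓
(AcctNo=M84, City=871): 2 rows → Balance takes values {K58, K55} — violation
(AcctNo=M29, City=877): 1 row → Balance = K74 ✓
(AcctNo=M29, City=871): 1 row → Balance = K42 ✓
(AcctNo=M64, City=876): 2 rows → Balance = K74, K74 ✓
(AcctNo=M64, City=871): 1 row → Balance = K44 ✓
(AcctNo=M29, City=876): 1 row → Balance = K45 ✓
(AcctNo=M29, City=869): 1 row → Balance = K15 ✓
(AcctNo=M64, City=869): 1 row → Balance = K44 ✓
(AcctNo=M34, City=871): 1 row → Balance = K96 ✓
Two rows agree on {AcctNo, City} but differ on Balance, so {AcctNo, City} -> Balance does not hold.

No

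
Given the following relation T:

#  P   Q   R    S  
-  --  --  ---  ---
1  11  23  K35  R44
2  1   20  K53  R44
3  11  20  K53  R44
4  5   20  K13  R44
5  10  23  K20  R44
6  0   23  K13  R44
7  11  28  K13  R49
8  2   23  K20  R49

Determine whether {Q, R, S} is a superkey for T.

No

Rows 2 and 3 have the same {Q, R, S} value (Q=20, R=K53, S=R44) but are distinct tuples, so {Q, R, S} does not determine every attribute — not a superkey.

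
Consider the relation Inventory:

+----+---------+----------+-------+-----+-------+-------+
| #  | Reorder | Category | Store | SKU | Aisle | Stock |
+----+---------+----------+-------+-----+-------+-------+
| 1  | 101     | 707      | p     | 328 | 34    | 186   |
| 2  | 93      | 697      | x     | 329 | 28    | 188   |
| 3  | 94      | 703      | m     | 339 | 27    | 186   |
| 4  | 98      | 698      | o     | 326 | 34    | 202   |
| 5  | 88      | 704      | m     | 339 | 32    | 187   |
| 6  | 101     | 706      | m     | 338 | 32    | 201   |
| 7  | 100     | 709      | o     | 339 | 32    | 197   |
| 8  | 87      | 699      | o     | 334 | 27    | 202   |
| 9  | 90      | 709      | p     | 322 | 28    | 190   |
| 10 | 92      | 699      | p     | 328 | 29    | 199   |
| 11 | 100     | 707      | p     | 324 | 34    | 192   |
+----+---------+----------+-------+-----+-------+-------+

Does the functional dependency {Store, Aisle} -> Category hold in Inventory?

No

(Store=p, Aisle=34): rows 1, 11 → Category = 707, 707 ✓
(Store=x, Aisle=28): row 2 → Category = 697 ✓
(Store=m, Aisle=27): row 3 → Category = 703 ✓
(Store=o, Aisle=34): row 4 → Category = 698 ✓
(Store=m, Aisle=32): rows 5, 6 → Category takes values {704, 706} — violation
(Store=o, Aisle=32): row 7 → Category = 709 ✓
(Store=o, Aisle=27): row 8 → Category = 699 ✓
(Store=p, Aisle=28): row 9 → Category = 709 ✓
(Store=p, Aisle=29): row 10 → Category = 699 ✓
Two rows agree on {Store, Aisle} but differ on Category, so {Store, Aisle} -> Category does not hold.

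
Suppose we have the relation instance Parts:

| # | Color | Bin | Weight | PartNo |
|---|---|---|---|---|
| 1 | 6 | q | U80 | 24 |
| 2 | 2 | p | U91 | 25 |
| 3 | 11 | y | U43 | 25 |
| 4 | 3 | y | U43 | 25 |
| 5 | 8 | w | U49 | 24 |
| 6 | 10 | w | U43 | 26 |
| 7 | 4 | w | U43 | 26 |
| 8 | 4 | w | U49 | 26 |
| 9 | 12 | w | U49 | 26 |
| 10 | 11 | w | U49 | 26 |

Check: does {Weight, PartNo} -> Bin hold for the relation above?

(Weight=U80, PartNo=24): row 1 → Bin = q ✓
(Weight=U91, PartNo=25): row 2 → Bin = p ✓
(Weight=U43, PartNo=25): rows 3, 4 → Bin = y, y ✓
(Weight=U49, PartNo=24): row 5 → Bin = w ✓
(Weight=U43, PartNo=26): rows 6, 7 → Bin = w, w ✓
(Weight=U49, PartNo=26): rows 8, 9, 10 → Bin = w, w, w ✓
Every {Weight, PartNo} value is associated with a single Bin value, so {Weight, PartNo} -> Bin holds.

Yes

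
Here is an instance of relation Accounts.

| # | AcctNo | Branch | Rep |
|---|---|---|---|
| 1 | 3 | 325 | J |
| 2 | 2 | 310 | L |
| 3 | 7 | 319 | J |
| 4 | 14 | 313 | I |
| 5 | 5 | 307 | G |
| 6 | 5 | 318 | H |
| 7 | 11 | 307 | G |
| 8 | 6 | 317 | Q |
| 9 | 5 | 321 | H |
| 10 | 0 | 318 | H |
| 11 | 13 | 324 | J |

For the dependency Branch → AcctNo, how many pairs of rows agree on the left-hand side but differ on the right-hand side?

Branch=307: violating pairs (5,7) — 1 pair.
Branch=318: violating pairs (6,10) — 1 pair.

2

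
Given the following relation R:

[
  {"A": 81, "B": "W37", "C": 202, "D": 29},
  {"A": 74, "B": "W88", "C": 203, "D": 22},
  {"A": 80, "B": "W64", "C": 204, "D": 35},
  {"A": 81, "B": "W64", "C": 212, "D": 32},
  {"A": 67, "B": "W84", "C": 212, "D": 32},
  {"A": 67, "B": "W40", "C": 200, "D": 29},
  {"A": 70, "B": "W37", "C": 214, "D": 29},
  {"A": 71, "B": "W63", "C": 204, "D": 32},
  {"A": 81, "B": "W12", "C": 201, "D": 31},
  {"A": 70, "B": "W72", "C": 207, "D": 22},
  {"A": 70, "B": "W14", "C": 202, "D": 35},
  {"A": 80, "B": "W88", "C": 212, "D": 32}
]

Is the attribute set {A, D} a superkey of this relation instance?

All 12 rows have distinct {A, D} values, so {A, D} → (all attributes) holds and {A, D} is a superkey.

Yes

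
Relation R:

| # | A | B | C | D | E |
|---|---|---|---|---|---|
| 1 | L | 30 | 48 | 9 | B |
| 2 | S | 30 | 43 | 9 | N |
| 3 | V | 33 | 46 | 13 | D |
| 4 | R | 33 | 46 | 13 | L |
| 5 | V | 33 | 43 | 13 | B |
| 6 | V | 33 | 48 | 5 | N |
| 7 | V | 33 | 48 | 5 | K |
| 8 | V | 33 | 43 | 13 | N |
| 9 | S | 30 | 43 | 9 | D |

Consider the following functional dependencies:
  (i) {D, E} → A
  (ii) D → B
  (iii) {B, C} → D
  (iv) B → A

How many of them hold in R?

(i) {D, E} → A: every LHS value maps to a single RHS value — holds.
(ii) D → B: every LHS value maps to a single RHS value — holds.
(iii) {B, C} → D: every LHS value maps to a single RHS value — holds.
(iv) B → A: B=30: rows 1, 2, 9 → A takes values {L, S} — violation; B=33: rows 3, 4, 5, 6, 7, 8 → A takes values {V, R} — violation — fails.
3 of the 4 dependencies hold.

3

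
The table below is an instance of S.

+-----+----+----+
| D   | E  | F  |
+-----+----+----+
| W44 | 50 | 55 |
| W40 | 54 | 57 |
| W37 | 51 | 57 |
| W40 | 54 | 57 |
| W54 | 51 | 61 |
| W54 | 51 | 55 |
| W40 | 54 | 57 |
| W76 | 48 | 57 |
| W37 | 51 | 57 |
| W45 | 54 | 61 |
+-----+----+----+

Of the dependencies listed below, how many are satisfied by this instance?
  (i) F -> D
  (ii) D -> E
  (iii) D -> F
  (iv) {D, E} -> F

(i) F -> D: F=55: 2 rows → D takes values {W44, W54} — violation; F=57: 6 rows → D takes values {W40, W37, W76} — violation; F=61: 2 rows → D takes values {W54, W45} — violation — fails.
(ii) D -> E: every LHS value maps to a single RHS value — holds.
(iii) D -> F: D=W54: 2 rows → F takes values {61, 55} — violation — fails.
(iv) {D, E} -> F: (D=W54, E=51): 2 rows → F takes values {61, 55} — violation — fails.
1 of the 4 dependencies holds.

1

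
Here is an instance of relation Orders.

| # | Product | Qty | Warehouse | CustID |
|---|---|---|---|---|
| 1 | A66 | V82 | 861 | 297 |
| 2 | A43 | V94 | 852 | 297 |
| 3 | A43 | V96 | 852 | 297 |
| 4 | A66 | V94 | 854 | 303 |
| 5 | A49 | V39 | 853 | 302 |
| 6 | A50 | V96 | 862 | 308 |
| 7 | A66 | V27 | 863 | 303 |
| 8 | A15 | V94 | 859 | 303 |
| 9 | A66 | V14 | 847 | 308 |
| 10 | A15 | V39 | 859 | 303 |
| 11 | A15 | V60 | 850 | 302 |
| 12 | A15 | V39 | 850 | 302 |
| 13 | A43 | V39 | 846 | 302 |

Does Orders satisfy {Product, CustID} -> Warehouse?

No

(Product=A66, CustID=297): row 1 → Warehouse = 861 ✓
(Product=A43, CustID=297): rows 2, 3 → Warehouse = 852, 852 ✓
(Product=A66, CustID=303): rows 4, 7 → Warehouse takes values {854, 863} — violation
(Product=A49, CustID=302): row 5 → Warehouse = 853 ✓
(Product=A50, CustID=308): row 6 → Warehouse = 862 ✓
(Product=A15, CustID=303): rows 8, 10 → Warehouse = 859, 859 ✓
(Product=A66, CustID=308): row 9 → Warehouse = 847 ✓
(Product=A15, CustID=302): rows 11, 12 → Warehouse = 850, 850 ✓
(Product=A43, CustID=302): row 13 → Warehouse = 846 ✓
Two rows agree on {Product, CustID} but differ on Warehouse, so {Product, CustID} -> Warehouse does not hold.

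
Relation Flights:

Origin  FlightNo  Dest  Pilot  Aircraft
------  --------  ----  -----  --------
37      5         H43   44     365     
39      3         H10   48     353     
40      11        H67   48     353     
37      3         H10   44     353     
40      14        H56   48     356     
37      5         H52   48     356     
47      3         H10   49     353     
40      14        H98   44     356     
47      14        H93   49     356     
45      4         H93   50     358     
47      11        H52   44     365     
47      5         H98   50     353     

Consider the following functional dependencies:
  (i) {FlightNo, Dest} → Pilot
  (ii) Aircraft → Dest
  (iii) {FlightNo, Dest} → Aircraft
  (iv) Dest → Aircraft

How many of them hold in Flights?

(i) {FlightNo, Dest} → Pilot: (FlightNo=3, Dest=H10): 3 rows → Pilot takes values {48, 44, 49} — violation — fails.
(ii) Aircraft → Dest: Aircraft=365: 2 rows → Dest takes values {H43, H52} — violation; Aircraft=353: 5 rows → Dest takes values {H10, H67, H98} — violation; Aircraft=356: 4 rows → Dest takes values {H56, H52, H98, H93} — violation — fails.
(iii) {FlightNo, Dest} → Aircraft: every LHS value maps to a single RHS value — holds.
(iv) Dest → Aircraft: Dest=H52: 2 rows → Aircraft takes values {356, 365} — violation; Dest=H98: 2 rows → Aircraft takes values {356, 353} — violation; Dest=H93: 2 rows → Aircraft takes values {356, 358} — violation — fails.
1 of the 4 dependencies holds.

1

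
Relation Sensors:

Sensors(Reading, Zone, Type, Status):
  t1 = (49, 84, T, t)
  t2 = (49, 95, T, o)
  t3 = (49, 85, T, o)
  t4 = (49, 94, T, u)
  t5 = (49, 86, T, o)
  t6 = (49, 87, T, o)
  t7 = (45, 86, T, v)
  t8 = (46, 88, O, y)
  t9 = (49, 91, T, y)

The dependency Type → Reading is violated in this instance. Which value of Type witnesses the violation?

T

Type=T: rows 1, 2, 3, 4, 5, 6, 7, 9 → Reading takes values {49, 45} — violation
Type=O: row 8 → Reading = 46 ✓
The only Type value with inconsistent Reading is Type=T.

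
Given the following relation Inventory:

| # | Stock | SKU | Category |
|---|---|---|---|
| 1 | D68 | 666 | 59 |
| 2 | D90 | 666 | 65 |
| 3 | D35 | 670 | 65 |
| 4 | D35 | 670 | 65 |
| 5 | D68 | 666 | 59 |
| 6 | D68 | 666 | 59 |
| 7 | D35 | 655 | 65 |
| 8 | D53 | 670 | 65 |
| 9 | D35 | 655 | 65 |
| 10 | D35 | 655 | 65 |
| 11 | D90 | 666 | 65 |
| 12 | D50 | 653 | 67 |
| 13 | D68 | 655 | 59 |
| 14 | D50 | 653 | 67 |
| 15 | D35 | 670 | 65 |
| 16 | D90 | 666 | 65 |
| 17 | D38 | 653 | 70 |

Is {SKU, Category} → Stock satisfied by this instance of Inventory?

No

(SKU=666, Category=59): rows 1, 5, 6 → Stock = D68, D68, D68 ✓
(SKU=666, Category=65): rows 2, 11, 16 → Stock = D90, D90, D90 ✓
(SKU=670, Category=65): rows 3, 4, 8, 15 → Stock takes values {D35, D53} — violation
(SKU=655, Category=65): rows 7, 9, 10 → Stock = D35, D35, D35 ✓
(SKU=653, Category=67): rows 12, 14 → Stock = D50, D50 ✓
(SKU=655, Category=59): row 13 → Stock = D68 ✓
(SKU=653, Category=70): row 17 → Stock = D38 ✓
Two rows agree on {SKU, Category} but differ on Stock, so {SKU, Category} → Stock does not hold.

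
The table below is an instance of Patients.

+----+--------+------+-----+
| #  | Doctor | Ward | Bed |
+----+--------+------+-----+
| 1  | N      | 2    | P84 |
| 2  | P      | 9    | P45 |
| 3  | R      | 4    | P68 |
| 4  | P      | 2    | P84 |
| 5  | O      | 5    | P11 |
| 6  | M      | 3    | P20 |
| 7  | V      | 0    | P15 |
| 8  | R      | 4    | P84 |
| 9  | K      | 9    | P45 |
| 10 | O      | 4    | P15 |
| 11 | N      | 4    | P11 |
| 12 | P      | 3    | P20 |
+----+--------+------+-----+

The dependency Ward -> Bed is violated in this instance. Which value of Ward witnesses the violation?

4

Ward=2: rows 1, 4 → Bed = P84, P84 ✓
Ward=9: rows 2, 9 → Bed = P45, P45 ✓
Ward=4: rows 3, 8, 10, 11 → Bed takes values {P68, P84, P15, P11} — violation
Ward=5: row 5 → Bed = P11 ✓
Ward=3: rows 6, 12 → Bed = P20, P20 ✓
Ward=0: row 7 → Bed = P15 ✓
The only Ward value with inconsistent Bed is Ward=4.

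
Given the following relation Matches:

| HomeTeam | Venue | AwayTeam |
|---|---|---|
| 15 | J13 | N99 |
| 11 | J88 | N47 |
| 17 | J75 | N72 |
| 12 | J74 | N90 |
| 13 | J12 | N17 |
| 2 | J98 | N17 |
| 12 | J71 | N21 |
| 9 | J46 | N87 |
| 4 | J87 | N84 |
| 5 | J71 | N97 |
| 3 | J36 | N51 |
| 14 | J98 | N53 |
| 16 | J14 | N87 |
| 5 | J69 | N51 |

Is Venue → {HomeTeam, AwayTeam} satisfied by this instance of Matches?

No

Venue=J13: 1 row → {HomeTeam,AwayTeam} = (15, N99) ✓
Venue=J88: 1 row → {HomeTeam,AwayTeam} = (11, N47) ✓
Venue=J75: 1 row → {HomeTeam,AwayTeam} = (17, N72) ✓
Venue=J74: 1 row → {HomeTeam,AwayTeam} = (12, N90) ✓
Venue=J12: 1 row → {HomeTeam,AwayTeam} = (13, N17) ✓
Venue=J98: 2 rows → {HomeTeam,AwayTeam} takes values {(2, N17), (14, N53)} — violation
Venue=J71: 2 rows → {HomeTeam,AwayTeam} takes values {(12, N21), (5, N97)} — violation
Venue=J46: 1 row → {HomeTeam,AwayTeam} = (9, N87) ✓
Venue=J87: 1 row → {HomeTeam,AwayTeam} = (4, N84) ✓
Venue=J36: 1 row → {HomeTeam,AwayTeam} = (3, N51) ✓
Venue=J14: 1 row → {HomeTeam,AwayTeam} = (16, N87) ✓
Venue=J69: 1 row → {HomeTeam,AwayTeam} = (5, N51) ✓
Two rows agree on Venue but differ on {HomeTeam, AwayTeam}, so Venue → {HomeTeam, AwayTeam} does not hold.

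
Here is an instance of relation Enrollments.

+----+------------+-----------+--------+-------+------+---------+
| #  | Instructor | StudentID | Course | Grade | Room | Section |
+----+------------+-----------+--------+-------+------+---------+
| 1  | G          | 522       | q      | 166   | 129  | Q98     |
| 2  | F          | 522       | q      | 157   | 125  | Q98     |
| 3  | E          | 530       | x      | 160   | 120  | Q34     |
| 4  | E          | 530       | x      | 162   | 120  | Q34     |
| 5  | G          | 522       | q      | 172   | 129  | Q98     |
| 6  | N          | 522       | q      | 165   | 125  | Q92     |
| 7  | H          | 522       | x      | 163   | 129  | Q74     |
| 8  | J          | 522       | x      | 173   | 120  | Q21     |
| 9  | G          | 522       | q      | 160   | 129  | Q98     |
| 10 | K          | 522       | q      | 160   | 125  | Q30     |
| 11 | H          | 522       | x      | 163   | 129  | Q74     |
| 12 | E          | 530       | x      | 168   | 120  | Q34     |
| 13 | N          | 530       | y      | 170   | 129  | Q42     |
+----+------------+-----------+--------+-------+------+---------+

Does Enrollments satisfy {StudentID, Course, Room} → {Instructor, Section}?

No

(StudentID=522, Course=q, Room=129): rows 1, 5, 9 → {Instructor,Section} = (G, Q98), (G, Q98), (G, Q98) ✓
(StudentID=522, Course=q, Room=125): rows 2, 6, 10 → {Instructor,Section} takes values {(F, Q98), (N, Q92), (K, Q30)} — violation
(StudentID=530, Course=x, Room=120): rows 3, 4, 12 → {Instructor,Section} = (E, Q34), (E, Q34), (E, Q34) ✓
(StudentID=522, Course=x, Room=129): rows 7, 11 → {Instructor,Section} = (H, Q74), (H, Q74) ✓
(StudentID=522, Course=x, Room=120): row 8 → {Instructor,Section} = (J, Q21) ✓
(StudentID=530, Course=y, Room=129): row 13 → {Instructor,Section} = (N, Q42) ✓
Two rows agree on {StudentID, Course, Room} but differ on {Instructor, Section}, so {StudentID, Course, Room} → {Instructor, Section} does not hold.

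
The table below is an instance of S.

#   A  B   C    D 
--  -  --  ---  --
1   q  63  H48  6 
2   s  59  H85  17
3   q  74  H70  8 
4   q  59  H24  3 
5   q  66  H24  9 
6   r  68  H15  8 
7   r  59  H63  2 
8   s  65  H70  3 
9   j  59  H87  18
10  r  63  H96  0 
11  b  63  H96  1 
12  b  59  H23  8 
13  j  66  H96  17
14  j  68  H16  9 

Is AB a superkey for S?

Yes

All 14 rows have distinct AB values, so AB → (all attributes) holds and AB is a superkey.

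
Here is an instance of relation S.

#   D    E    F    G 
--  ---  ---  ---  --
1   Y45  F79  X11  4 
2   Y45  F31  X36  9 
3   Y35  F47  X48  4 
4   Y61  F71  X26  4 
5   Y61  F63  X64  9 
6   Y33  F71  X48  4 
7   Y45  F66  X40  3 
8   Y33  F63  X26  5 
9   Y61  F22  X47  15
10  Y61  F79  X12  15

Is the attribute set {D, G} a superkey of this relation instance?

No

Rows 9 and 10 have the same {D, G} value (D=Y61, G=15) but are distinct tuples, so {D, G} does not determine every attribute — not a superkey.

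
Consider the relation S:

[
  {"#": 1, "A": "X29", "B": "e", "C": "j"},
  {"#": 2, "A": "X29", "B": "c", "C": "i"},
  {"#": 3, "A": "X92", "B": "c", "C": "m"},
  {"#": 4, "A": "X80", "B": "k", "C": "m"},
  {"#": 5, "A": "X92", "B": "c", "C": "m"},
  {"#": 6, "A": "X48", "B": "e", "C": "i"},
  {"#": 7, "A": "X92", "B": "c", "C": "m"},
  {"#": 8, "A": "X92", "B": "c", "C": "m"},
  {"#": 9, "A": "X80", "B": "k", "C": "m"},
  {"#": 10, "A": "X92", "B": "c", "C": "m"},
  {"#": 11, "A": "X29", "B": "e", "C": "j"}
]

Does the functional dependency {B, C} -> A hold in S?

Yes

(B=e, C=j): rows 1, 11 → A = X29, X29 ✓
(B=c, C=i): row 2 → A = X29 ✓
(B=c, C=m): rows 3, 5, 7, 8, 10 → A = X92, X92, X92, X92, X92 ✓
(B=k, C=m): rows 4, 9 → A = X80, X80 ✓
(B=e, C=i): row 6 → A = X48 ✓
Every {B, C} value is associated with a single A value, so {B, C} -> A holds.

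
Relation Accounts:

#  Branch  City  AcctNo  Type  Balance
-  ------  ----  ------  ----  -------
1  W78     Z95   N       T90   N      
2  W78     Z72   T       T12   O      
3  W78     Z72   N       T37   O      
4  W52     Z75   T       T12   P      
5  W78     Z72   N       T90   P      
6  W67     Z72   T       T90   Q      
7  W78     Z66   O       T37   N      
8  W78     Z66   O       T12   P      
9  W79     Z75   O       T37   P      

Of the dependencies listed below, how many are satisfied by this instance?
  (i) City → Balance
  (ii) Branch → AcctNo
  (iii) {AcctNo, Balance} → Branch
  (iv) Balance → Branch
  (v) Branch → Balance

0

(i) City → Balance: City=Z72: rows 2, 3, 5, 6 → Balance takes values {O, P, Q} — violation; City=Z66: rows 7, 8 → Balance takes values {N, P} — violation — fails.
(ii) Branch → AcctNo: Branch=W78: rows 1, 2, 3, 5, 7, 8 → AcctNo takes values {N, T, O} — violation — fails.
(iii) {AcctNo, Balance} → Branch: (AcctNo=O, Balance=P): rows 8, 9 → Branch takes values {W78, W79} — violation — fails.
(iv) Balance → Branch: Balance=P: rows 4, 5, 8, 9 → Branch takes values {W52, W78, W79} — violation — fails.
(v) Branch → Balance: Branch=W78: rows 1, 2, 3, 5, 7, 8 → Balance takes values {N, O, P} — violation — fails.
None of the 5 dependencies hold.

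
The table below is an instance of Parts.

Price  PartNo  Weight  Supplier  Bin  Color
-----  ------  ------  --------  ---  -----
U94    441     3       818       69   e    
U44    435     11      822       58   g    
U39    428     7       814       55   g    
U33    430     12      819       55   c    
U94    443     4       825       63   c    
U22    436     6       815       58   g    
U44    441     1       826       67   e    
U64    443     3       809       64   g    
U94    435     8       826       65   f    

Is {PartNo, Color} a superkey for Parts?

Two distinct rows share (PartNo=441, Color=e), so {PartNo, Color} does not determine every attribute — not a superkey.

No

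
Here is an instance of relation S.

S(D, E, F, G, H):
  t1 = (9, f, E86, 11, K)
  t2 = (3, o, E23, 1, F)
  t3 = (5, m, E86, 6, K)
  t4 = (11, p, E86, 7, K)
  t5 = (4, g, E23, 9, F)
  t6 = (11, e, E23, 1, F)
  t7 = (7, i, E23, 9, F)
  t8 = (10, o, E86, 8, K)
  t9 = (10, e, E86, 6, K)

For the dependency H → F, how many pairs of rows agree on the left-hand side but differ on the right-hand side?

0

H=K: all 5 rows agree on F — 0 pairs.
H=F: all 4 rows agree on F — 0 pairs.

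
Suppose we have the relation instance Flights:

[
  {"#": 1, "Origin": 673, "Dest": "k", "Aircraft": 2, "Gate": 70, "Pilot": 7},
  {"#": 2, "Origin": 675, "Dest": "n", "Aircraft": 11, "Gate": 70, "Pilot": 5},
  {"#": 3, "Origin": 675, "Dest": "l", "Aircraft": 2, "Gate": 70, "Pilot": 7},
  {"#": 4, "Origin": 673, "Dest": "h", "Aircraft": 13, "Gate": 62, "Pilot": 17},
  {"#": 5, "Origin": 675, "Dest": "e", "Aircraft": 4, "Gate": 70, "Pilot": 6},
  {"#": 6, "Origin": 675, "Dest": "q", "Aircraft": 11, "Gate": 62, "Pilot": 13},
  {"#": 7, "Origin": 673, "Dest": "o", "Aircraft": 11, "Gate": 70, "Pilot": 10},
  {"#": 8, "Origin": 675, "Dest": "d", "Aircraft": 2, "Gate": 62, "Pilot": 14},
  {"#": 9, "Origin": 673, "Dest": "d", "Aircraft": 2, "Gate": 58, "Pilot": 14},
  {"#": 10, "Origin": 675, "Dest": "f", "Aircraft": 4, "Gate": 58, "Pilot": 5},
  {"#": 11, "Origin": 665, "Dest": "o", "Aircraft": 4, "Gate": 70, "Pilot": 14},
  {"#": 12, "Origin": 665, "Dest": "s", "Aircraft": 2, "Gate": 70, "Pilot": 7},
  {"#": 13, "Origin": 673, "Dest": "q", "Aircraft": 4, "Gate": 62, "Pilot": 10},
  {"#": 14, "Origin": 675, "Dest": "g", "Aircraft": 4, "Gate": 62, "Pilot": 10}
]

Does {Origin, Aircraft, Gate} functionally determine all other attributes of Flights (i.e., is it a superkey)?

All 14 rows have distinct {Origin, Aircraft, Gate} values, so {Origin, Aircraft, Gate} → (all attributes) holds and {Origin, Aircraft, Gate} is a superkey.

Yes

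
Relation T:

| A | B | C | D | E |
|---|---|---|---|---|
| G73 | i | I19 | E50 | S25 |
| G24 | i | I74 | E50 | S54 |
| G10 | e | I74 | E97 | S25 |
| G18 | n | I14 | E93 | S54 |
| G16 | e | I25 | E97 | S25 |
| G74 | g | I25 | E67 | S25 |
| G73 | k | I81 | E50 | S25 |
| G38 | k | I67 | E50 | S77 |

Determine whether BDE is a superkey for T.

No

Two distinct rows share (B=e, D=E97, E=S25), so BDE does not determine every attribute — not a superkey.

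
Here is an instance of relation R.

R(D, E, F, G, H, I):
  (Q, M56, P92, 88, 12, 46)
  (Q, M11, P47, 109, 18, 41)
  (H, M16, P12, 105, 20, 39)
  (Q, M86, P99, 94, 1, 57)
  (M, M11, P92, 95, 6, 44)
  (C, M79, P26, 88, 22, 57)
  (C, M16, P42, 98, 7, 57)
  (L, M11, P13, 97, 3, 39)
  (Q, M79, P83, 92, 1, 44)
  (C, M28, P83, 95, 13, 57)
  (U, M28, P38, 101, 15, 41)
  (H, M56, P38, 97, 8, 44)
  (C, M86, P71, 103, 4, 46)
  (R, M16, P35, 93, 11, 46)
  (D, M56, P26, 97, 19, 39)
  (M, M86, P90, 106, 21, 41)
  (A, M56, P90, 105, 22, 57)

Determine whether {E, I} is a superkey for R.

Yes

All 17 rows have distinct {E, I} values, so {E, I} → (all attributes) holds and {E, I} is a superkey.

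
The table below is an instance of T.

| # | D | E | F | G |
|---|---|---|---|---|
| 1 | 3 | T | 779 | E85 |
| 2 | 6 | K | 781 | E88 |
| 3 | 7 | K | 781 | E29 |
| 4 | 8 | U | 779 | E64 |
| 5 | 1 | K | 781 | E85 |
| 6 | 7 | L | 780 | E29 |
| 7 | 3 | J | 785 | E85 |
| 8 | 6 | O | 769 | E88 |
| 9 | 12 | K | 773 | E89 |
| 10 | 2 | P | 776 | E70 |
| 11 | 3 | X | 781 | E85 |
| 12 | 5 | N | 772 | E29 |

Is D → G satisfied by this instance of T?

Yes

D=3: rows 1, 7, 11 → G = E85, E85, E85 ✓
D=6: rows 2, 8 → G = E88, E88 ✓
D=7: rows 3, 6 → G = E29, E29 ✓
D=8: row 4 → G = E64 ✓
D=1: row 5 → G = E85 ✓
D=12: row 9 → G = E89 ✓
D=2: row 10 → G = E70 ✓
D=5: row 12 → G = E29 ✓
Every D value is associated with a single G value, so D → G holds.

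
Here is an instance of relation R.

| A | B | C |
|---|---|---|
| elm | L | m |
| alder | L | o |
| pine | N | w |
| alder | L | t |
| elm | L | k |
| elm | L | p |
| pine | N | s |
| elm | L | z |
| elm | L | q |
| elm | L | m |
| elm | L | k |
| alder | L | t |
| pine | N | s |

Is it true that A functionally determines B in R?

A=elm: 7 rows → B = L, L, L, L, L, L, L ✓
A=alder: 3 rows → B = L, L, L ✓
A=pine: 3 rows → B = N, N, N ✓
Every A value is associated with a single B value, so A → B holds.

Yes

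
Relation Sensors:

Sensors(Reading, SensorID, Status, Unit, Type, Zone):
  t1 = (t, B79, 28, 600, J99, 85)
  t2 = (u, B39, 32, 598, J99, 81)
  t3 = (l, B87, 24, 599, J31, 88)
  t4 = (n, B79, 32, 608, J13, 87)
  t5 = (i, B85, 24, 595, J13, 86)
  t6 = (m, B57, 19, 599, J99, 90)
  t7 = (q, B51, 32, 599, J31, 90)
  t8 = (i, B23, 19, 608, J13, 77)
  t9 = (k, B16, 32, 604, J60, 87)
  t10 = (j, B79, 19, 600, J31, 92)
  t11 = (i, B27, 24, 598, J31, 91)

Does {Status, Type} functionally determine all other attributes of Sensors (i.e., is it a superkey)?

No

Rows 3 and 11 have the same {Status, Type} value (Status=24, Type=J31) but are distinct tuples, so {Status, Type} does not determine every attribute — not a superkey.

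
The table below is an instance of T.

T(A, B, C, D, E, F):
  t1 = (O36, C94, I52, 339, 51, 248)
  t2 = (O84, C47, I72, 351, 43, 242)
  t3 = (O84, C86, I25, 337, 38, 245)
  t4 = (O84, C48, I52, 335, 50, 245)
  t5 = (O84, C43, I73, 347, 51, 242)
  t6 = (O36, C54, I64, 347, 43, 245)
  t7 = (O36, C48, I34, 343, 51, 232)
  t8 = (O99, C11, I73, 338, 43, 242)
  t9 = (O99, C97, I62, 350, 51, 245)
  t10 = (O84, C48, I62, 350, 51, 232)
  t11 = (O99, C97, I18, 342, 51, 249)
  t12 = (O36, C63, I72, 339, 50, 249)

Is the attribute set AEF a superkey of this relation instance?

All 12 rows have distinct AEF values, so AEF → (all attributes) holds and AEF is a superkey.

Yes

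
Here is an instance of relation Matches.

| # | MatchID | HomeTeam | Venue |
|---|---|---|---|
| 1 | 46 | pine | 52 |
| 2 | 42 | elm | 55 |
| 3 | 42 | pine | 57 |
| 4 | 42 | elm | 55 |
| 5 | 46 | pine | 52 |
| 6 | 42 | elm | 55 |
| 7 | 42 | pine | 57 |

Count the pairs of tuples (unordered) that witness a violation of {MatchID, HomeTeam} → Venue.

(MatchID=46, HomeTeam=pine): all 2 rows agree on Venue — 0 pairs.
(MatchID=42, HomeTeam=elm): all 3 rows agree on Venue — 0 pairs.
(MatchID=42, HomeTeam=pine): all 2 rows agree on Venue — 0 pairs.

0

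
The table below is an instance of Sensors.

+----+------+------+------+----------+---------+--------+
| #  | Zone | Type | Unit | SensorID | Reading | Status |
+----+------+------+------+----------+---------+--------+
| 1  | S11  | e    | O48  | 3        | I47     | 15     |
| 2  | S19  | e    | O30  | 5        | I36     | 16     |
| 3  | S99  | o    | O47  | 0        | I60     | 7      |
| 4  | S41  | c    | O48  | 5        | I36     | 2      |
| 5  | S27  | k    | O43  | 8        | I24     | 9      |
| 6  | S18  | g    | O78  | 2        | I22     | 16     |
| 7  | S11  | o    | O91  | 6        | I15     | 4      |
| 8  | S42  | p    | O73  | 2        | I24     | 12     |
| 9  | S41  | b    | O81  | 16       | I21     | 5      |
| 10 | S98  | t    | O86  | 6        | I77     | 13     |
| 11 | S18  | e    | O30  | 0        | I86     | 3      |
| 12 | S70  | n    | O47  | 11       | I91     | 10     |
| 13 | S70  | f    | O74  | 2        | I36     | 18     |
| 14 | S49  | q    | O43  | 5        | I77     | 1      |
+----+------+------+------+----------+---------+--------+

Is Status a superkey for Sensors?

Rows 2 and 6 have the same Status value Status=16 but are distinct tuples, so Status does not determine every attribute — not a superkey.

No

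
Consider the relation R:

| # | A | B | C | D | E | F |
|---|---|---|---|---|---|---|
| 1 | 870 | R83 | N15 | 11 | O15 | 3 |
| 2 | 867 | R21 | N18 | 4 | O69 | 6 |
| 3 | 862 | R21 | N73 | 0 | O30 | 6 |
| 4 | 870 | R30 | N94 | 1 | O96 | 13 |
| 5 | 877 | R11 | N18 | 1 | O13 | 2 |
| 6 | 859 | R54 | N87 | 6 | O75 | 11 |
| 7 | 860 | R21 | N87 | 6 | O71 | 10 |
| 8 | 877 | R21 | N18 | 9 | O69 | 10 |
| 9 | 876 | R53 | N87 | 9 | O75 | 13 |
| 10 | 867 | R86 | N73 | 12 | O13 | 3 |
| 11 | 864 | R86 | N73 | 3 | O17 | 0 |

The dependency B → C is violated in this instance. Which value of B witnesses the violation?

B=R83: row 1 → C = N15 ✓
B=R21: rows 2, 3, 7, 8 → C takes values {N18, N73, N87} — violation
B=R30: row 4 → C = N94 ✓
B=R11: row 5 → C = N18 ✓
B=R54: row 6 → C = N87 ✓
B=R53: row 9 → C = N87 ✓
B=R86: rows 10, 11 → C = N73, N73 ✓
The only B value with inconsistent C is B=R21.

R21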